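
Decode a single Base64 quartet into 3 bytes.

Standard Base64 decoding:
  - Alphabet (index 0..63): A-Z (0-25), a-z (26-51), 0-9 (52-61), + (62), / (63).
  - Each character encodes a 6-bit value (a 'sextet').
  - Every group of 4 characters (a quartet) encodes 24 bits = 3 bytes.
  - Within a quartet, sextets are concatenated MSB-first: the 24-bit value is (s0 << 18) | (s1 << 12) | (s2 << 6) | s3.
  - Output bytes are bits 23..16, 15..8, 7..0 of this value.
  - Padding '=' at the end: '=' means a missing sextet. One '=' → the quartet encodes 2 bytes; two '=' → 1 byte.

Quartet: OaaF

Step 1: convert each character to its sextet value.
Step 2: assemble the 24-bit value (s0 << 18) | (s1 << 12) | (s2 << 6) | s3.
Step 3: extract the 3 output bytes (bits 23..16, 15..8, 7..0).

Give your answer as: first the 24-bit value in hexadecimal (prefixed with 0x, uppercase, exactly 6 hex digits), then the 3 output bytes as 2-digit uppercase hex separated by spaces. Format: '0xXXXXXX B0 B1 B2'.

Answer: 0x39A685 39 A6 85

Derivation:
Sextets: O=14, a=26, a=26, F=5
24-bit: (14<<18) | (26<<12) | (26<<6) | 5
      = 0x380000 | 0x01A000 | 0x000680 | 0x000005
      = 0x39A685
Bytes: (v>>16)&0xFF=39, (v>>8)&0xFF=A6, v&0xFF=85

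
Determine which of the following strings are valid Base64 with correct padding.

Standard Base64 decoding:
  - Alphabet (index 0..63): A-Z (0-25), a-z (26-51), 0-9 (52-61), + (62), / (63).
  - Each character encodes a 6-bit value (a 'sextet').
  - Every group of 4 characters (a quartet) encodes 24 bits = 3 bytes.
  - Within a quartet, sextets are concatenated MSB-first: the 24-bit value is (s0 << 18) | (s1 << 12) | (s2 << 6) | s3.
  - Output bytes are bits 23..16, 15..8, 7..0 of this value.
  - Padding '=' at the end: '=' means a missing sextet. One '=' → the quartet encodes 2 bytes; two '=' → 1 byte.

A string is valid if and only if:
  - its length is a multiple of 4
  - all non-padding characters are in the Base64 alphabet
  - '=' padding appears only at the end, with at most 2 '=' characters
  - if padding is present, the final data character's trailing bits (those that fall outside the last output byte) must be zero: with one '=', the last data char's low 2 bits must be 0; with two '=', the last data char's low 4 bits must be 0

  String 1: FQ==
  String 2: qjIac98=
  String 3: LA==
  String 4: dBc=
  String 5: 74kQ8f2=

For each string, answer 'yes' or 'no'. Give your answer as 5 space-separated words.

Answer: yes yes yes yes no

Derivation:
String 1: 'FQ==' → valid
String 2: 'qjIac98=' → valid
String 3: 'LA==' → valid
String 4: 'dBc=' → valid
String 5: '74kQ8f2=' → invalid (bad trailing bits)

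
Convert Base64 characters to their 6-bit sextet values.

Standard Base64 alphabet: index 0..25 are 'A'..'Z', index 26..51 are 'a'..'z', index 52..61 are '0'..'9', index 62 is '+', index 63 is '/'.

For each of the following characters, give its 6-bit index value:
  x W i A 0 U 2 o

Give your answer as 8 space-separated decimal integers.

'x': a..z range, 26 + ord('x') − ord('a') = 49
'W': A..Z range, ord('W') − ord('A') = 22
'i': a..z range, 26 + ord('i') − ord('a') = 34
'A': A..Z range, ord('A') − ord('A') = 0
'0': 0..9 range, 52 + ord('0') − ord('0') = 52
'U': A..Z range, ord('U') − ord('A') = 20
'2': 0..9 range, 52 + ord('2') − ord('0') = 54
'o': a..z range, 26 + ord('o') − ord('a') = 40

Answer: 49 22 34 0 52 20 54 40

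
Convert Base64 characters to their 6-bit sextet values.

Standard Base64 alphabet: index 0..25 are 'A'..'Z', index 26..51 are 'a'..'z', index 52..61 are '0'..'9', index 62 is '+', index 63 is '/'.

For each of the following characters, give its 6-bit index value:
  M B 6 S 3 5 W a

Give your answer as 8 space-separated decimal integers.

'M': A..Z range, ord('M') − ord('A') = 12
'B': A..Z range, ord('B') − ord('A') = 1
'6': 0..9 range, 52 + ord('6') − ord('0') = 58
'S': A..Z range, ord('S') − ord('A') = 18
'3': 0..9 range, 52 + ord('3') − ord('0') = 55
'5': 0..9 range, 52 + ord('5') − ord('0') = 57
'W': A..Z range, ord('W') − ord('A') = 22
'a': a..z range, 26 + ord('a') − ord('a') = 26

Answer: 12 1 58 18 55 57 22 26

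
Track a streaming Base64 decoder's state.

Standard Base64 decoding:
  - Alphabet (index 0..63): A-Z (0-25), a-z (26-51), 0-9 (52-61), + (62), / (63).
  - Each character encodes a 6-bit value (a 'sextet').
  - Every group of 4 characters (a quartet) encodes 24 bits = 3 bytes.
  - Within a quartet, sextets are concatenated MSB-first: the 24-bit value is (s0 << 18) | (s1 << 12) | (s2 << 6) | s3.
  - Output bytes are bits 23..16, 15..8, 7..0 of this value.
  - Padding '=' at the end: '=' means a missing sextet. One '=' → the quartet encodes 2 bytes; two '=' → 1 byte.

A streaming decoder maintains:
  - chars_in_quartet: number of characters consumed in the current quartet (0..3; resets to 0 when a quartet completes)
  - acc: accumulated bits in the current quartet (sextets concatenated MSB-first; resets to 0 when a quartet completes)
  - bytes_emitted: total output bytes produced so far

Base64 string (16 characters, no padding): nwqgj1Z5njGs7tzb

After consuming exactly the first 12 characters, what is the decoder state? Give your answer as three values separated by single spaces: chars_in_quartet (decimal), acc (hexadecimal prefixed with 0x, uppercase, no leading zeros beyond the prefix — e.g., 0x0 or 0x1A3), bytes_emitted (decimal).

Answer: 0 0x0 9

Derivation:
After char 0 ('n'=39): chars_in_quartet=1 acc=0x27 bytes_emitted=0
After char 1 ('w'=48): chars_in_quartet=2 acc=0x9F0 bytes_emitted=0
After char 2 ('q'=42): chars_in_quartet=3 acc=0x27C2A bytes_emitted=0
After char 3 ('g'=32): chars_in_quartet=4 acc=0x9F0AA0 -> emit 9F 0A A0, reset; bytes_emitted=3
After char 4 ('j'=35): chars_in_quartet=1 acc=0x23 bytes_emitted=3
After char 5 ('1'=53): chars_in_quartet=2 acc=0x8F5 bytes_emitted=3
After char 6 ('Z'=25): chars_in_quartet=3 acc=0x23D59 bytes_emitted=3
After char 7 ('5'=57): chars_in_quartet=4 acc=0x8F5679 -> emit 8F 56 79, reset; bytes_emitted=6
After char 8 ('n'=39): chars_in_quartet=1 acc=0x27 bytes_emitted=6
After char 9 ('j'=35): chars_in_quartet=2 acc=0x9E3 bytes_emitted=6
After char 10 ('G'=6): chars_in_quartet=3 acc=0x278C6 bytes_emitted=6
After char 11 ('s'=44): chars_in_quartet=4 acc=0x9E31AC -> emit 9E 31 AC, reset; bytes_emitted=9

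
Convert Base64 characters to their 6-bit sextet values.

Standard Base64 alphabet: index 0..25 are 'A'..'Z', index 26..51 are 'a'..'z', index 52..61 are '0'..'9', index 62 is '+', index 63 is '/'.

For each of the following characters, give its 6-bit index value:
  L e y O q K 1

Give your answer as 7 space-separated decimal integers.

Answer: 11 30 50 14 42 10 53

Derivation:
'L': A..Z range, ord('L') − ord('A') = 11
'e': a..z range, 26 + ord('e') − ord('a') = 30
'y': a..z range, 26 + ord('y') − ord('a') = 50
'O': A..Z range, ord('O') − ord('A') = 14
'q': a..z range, 26 + ord('q') − ord('a') = 42
'K': A..Z range, ord('K') − ord('A') = 10
'1': 0..9 range, 52 + ord('1') − ord('0') = 53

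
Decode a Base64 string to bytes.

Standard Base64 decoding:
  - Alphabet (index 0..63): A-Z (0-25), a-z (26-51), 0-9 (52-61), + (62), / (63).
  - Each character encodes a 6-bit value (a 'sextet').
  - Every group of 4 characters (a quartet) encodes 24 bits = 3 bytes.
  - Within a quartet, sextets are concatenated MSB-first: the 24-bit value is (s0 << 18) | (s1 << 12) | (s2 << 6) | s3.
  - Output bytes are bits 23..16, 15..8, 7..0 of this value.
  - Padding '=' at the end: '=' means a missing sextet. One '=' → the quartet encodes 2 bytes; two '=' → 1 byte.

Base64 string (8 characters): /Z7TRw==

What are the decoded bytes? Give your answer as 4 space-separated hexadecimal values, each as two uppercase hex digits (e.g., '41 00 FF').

After char 0 ('/'=63): chars_in_quartet=1 acc=0x3F bytes_emitted=0
After char 1 ('Z'=25): chars_in_quartet=2 acc=0xFD9 bytes_emitted=0
After char 2 ('7'=59): chars_in_quartet=3 acc=0x3F67B bytes_emitted=0
After char 3 ('T'=19): chars_in_quartet=4 acc=0xFD9ED3 -> emit FD 9E D3, reset; bytes_emitted=3
After char 4 ('R'=17): chars_in_quartet=1 acc=0x11 bytes_emitted=3
After char 5 ('w'=48): chars_in_quartet=2 acc=0x470 bytes_emitted=3
Padding '==': partial quartet acc=0x470 -> emit 47; bytes_emitted=4

Answer: FD 9E D3 47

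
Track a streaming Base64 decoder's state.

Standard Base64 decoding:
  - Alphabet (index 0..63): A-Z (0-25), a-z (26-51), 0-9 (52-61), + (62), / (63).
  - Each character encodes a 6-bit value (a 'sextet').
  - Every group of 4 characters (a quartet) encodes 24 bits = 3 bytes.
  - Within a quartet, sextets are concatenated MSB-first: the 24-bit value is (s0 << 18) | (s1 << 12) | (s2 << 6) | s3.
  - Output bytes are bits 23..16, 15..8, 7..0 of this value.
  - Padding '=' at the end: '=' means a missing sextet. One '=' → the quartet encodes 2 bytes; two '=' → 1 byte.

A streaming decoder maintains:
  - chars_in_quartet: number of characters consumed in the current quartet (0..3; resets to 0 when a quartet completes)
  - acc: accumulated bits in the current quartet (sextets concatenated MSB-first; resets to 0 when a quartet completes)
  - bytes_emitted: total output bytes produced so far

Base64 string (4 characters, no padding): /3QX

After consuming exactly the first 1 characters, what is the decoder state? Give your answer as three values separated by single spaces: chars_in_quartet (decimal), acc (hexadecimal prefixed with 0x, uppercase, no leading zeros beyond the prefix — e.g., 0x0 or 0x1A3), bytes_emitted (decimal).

Answer: 1 0x3F 0

Derivation:
After char 0 ('/'=63): chars_in_quartet=1 acc=0x3F bytes_emitted=0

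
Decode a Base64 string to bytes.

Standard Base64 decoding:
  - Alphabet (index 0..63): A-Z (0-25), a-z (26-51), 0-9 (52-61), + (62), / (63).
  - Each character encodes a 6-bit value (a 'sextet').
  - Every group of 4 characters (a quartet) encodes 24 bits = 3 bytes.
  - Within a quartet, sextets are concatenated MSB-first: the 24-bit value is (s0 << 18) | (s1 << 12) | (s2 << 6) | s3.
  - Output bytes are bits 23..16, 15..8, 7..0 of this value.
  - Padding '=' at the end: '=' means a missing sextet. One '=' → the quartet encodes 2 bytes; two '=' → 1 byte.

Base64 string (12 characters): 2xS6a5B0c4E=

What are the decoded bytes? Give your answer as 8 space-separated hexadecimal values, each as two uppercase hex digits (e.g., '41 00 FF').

After char 0 ('2'=54): chars_in_quartet=1 acc=0x36 bytes_emitted=0
After char 1 ('x'=49): chars_in_quartet=2 acc=0xDB1 bytes_emitted=0
After char 2 ('S'=18): chars_in_quartet=3 acc=0x36C52 bytes_emitted=0
After char 3 ('6'=58): chars_in_quartet=4 acc=0xDB14BA -> emit DB 14 BA, reset; bytes_emitted=3
After char 4 ('a'=26): chars_in_quartet=1 acc=0x1A bytes_emitted=3
After char 5 ('5'=57): chars_in_quartet=2 acc=0x6B9 bytes_emitted=3
After char 6 ('B'=1): chars_in_quartet=3 acc=0x1AE41 bytes_emitted=3
After char 7 ('0'=52): chars_in_quartet=4 acc=0x6B9074 -> emit 6B 90 74, reset; bytes_emitted=6
After char 8 ('c'=28): chars_in_quartet=1 acc=0x1C bytes_emitted=6
After char 9 ('4'=56): chars_in_quartet=2 acc=0x738 bytes_emitted=6
After char 10 ('E'=4): chars_in_quartet=3 acc=0x1CE04 bytes_emitted=6
Padding '=': partial quartet acc=0x1CE04 -> emit 73 81; bytes_emitted=8

Answer: DB 14 BA 6B 90 74 73 81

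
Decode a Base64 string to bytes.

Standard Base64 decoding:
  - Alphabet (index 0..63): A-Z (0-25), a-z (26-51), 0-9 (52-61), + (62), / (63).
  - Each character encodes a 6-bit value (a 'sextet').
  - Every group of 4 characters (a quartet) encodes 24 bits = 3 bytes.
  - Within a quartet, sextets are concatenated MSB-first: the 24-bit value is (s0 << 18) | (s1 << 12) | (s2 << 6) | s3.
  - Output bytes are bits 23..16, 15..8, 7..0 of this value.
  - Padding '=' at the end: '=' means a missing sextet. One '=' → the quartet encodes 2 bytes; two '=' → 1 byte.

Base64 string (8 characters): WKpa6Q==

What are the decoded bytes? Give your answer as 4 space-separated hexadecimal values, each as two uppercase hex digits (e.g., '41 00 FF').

After char 0 ('W'=22): chars_in_quartet=1 acc=0x16 bytes_emitted=0
After char 1 ('K'=10): chars_in_quartet=2 acc=0x58A bytes_emitted=0
After char 2 ('p'=41): chars_in_quartet=3 acc=0x162A9 bytes_emitted=0
After char 3 ('a'=26): chars_in_quartet=4 acc=0x58AA5A -> emit 58 AA 5A, reset; bytes_emitted=3
After char 4 ('6'=58): chars_in_quartet=1 acc=0x3A bytes_emitted=3
After char 5 ('Q'=16): chars_in_quartet=2 acc=0xE90 bytes_emitted=3
Padding '==': partial quartet acc=0xE90 -> emit E9; bytes_emitted=4

Answer: 58 AA 5A E9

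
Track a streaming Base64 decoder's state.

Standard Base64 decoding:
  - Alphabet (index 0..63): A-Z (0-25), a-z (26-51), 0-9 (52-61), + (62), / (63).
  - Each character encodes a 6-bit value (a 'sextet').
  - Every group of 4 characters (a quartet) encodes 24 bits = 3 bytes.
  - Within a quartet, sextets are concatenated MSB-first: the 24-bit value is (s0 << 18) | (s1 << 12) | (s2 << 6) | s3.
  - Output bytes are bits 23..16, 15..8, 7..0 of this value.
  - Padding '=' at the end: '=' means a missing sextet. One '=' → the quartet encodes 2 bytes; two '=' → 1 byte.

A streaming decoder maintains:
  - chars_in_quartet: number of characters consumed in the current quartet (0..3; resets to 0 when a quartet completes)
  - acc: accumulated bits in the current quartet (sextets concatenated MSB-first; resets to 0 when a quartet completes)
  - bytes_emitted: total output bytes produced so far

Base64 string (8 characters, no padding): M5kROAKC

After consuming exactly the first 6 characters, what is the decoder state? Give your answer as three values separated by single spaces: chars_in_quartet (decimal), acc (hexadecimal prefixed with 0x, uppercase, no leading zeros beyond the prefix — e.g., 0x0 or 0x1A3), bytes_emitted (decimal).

Answer: 2 0x380 3

Derivation:
After char 0 ('M'=12): chars_in_quartet=1 acc=0xC bytes_emitted=0
After char 1 ('5'=57): chars_in_quartet=2 acc=0x339 bytes_emitted=0
After char 2 ('k'=36): chars_in_quartet=3 acc=0xCE64 bytes_emitted=0
After char 3 ('R'=17): chars_in_quartet=4 acc=0x339911 -> emit 33 99 11, reset; bytes_emitted=3
After char 4 ('O'=14): chars_in_quartet=1 acc=0xE bytes_emitted=3
After char 5 ('A'=0): chars_in_quartet=2 acc=0x380 bytes_emitted=3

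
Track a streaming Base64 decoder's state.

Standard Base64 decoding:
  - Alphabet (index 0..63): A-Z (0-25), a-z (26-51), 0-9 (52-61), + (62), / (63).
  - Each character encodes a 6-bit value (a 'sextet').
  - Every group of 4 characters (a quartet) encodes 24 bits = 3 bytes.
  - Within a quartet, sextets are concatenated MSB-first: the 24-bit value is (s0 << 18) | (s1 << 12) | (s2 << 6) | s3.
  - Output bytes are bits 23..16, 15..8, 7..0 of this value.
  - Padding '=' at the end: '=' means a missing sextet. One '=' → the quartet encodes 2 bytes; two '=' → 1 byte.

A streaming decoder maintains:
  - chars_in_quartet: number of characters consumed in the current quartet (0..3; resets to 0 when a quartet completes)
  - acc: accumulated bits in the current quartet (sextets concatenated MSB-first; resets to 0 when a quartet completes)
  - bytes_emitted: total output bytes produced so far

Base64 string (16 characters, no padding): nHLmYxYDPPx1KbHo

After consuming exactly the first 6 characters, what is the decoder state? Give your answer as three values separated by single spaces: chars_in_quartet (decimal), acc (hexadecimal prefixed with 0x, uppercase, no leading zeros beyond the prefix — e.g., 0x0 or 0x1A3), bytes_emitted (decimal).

Answer: 2 0x631 3

Derivation:
After char 0 ('n'=39): chars_in_quartet=1 acc=0x27 bytes_emitted=0
After char 1 ('H'=7): chars_in_quartet=2 acc=0x9C7 bytes_emitted=0
After char 2 ('L'=11): chars_in_quartet=3 acc=0x271CB bytes_emitted=0
After char 3 ('m'=38): chars_in_quartet=4 acc=0x9C72E6 -> emit 9C 72 E6, reset; bytes_emitted=3
After char 4 ('Y'=24): chars_in_quartet=1 acc=0x18 bytes_emitted=3
After char 5 ('x'=49): chars_in_quartet=2 acc=0x631 bytes_emitted=3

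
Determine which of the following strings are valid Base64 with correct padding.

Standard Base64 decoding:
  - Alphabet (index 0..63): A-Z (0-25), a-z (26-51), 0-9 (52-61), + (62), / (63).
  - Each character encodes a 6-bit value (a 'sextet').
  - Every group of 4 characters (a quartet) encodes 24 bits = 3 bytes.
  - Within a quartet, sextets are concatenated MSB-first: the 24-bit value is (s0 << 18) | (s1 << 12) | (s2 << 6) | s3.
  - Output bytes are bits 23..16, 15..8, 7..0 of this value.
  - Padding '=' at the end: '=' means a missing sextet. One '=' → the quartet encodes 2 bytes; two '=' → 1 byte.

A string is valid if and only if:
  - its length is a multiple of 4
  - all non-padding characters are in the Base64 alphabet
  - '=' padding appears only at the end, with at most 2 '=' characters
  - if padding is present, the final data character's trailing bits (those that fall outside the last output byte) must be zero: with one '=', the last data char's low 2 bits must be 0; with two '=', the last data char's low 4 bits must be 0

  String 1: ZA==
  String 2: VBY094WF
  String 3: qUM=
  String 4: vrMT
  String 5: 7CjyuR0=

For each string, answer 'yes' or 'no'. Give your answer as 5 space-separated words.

String 1: 'ZA==' → valid
String 2: 'VBY094WF' → valid
String 3: 'qUM=' → valid
String 4: 'vrMT' → valid
String 5: '7CjyuR0=' → valid

Answer: yes yes yes yes yes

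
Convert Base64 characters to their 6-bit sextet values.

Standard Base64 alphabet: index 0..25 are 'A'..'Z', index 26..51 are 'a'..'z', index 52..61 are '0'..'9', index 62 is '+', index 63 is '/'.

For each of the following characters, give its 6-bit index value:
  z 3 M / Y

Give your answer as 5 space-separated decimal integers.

Answer: 51 55 12 63 24

Derivation:
'z': a..z range, 26 + ord('z') − ord('a') = 51
'3': 0..9 range, 52 + ord('3') − ord('0') = 55
'M': A..Z range, ord('M') − ord('A') = 12
'/': index 63
'Y': A..Z range, ord('Y') − ord('A') = 24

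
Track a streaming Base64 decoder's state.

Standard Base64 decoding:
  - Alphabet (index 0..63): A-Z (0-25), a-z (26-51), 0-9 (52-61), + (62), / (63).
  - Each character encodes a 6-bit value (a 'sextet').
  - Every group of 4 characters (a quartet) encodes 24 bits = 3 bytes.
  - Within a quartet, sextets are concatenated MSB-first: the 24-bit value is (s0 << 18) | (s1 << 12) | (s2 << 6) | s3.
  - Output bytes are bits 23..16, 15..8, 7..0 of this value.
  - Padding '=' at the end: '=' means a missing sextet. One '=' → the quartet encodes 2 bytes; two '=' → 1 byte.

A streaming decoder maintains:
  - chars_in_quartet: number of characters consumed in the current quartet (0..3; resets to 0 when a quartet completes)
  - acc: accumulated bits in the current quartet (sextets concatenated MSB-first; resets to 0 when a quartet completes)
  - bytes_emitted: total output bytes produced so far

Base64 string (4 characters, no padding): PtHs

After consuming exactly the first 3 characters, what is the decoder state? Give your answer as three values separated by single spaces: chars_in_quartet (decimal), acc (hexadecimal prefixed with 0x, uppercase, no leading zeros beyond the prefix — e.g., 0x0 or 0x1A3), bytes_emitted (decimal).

After char 0 ('P'=15): chars_in_quartet=1 acc=0xF bytes_emitted=0
After char 1 ('t'=45): chars_in_quartet=2 acc=0x3ED bytes_emitted=0
After char 2 ('H'=7): chars_in_quartet=3 acc=0xFB47 bytes_emitted=0

Answer: 3 0xFB47 0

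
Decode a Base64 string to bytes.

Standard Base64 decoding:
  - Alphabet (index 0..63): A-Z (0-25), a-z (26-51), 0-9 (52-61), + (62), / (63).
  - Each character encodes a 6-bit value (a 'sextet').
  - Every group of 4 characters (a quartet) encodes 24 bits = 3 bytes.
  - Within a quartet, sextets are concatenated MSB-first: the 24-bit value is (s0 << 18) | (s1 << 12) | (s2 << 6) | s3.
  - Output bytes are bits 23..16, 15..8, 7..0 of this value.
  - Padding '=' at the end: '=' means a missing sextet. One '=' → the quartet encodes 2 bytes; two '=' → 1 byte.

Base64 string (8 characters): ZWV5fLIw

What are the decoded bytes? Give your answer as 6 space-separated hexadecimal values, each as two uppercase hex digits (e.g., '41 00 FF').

Answer: 65 65 79 7C B2 30

Derivation:
After char 0 ('Z'=25): chars_in_quartet=1 acc=0x19 bytes_emitted=0
After char 1 ('W'=22): chars_in_quartet=2 acc=0x656 bytes_emitted=0
After char 2 ('V'=21): chars_in_quartet=3 acc=0x19595 bytes_emitted=0
After char 3 ('5'=57): chars_in_quartet=4 acc=0x656579 -> emit 65 65 79, reset; bytes_emitted=3
After char 4 ('f'=31): chars_in_quartet=1 acc=0x1F bytes_emitted=3
After char 5 ('L'=11): chars_in_quartet=2 acc=0x7CB bytes_emitted=3
After char 6 ('I'=8): chars_in_quartet=3 acc=0x1F2C8 bytes_emitted=3
After char 7 ('w'=48): chars_in_quartet=4 acc=0x7CB230 -> emit 7C B2 30, reset; bytes_emitted=6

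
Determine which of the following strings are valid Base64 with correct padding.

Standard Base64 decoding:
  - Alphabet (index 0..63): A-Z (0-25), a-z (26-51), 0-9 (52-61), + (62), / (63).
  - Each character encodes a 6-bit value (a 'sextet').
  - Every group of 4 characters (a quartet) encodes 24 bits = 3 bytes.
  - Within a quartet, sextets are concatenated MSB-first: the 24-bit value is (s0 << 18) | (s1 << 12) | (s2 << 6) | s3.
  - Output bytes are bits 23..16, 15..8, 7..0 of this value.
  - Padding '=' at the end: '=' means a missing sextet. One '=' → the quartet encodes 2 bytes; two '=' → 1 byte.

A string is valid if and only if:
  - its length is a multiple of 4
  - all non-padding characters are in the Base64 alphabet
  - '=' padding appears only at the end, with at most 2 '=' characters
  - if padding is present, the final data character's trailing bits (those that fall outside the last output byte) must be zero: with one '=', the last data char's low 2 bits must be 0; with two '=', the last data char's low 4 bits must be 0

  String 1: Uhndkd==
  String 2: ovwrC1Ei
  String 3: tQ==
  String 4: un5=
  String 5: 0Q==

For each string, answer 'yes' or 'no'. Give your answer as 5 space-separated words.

String 1: 'Uhndkd==' → invalid (bad trailing bits)
String 2: 'ovwrC1Ei' → valid
String 3: 'tQ==' → valid
String 4: 'un5=' → invalid (bad trailing bits)
String 5: '0Q==' → valid

Answer: no yes yes no yes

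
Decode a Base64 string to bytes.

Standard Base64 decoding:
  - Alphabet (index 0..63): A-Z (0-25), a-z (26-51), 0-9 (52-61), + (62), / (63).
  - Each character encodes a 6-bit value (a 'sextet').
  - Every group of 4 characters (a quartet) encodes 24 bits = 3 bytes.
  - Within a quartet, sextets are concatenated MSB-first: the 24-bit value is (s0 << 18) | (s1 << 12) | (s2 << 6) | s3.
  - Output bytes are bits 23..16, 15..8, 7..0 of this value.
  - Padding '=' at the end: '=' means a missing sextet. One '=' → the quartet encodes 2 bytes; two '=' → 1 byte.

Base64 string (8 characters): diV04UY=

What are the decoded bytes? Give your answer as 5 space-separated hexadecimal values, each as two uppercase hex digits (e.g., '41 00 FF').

After char 0 ('d'=29): chars_in_quartet=1 acc=0x1D bytes_emitted=0
After char 1 ('i'=34): chars_in_quartet=2 acc=0x762 bytes_emitted=0
After char 2 ('V'=21): chars_in_quartet=3 acc=0x1D895 bytes_emitted=0
After char 3 ('0'=52): chars_in_quartet=4 acc=0x762574 -> emit 76 25 74, reset; bytes_emitted=3
After char 4 ('4'=56): chars_in_quartet=1 acc=0x38 bytes_emitted=3
After char 5 ('U'=20): chars_in_quartet=2 acc=0xE14 bytes_emitted=3
After char 6 ('Y'=24): chars_in_quartet=3 acc=0x38518 bytes_emitted=3
Padding '=': partial quartet acc=0x38518 -> emit E1 46; bytes_emitted=5

Answer: 76 25 74 E1 46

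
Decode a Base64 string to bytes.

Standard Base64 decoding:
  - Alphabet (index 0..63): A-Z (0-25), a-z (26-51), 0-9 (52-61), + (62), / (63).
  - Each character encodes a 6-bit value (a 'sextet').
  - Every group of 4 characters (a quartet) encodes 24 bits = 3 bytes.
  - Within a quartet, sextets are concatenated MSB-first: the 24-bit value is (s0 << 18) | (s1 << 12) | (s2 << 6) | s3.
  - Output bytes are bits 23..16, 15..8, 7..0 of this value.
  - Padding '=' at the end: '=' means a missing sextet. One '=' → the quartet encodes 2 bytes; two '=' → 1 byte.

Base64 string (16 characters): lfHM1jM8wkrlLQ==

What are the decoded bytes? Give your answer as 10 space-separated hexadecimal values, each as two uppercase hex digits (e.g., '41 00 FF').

Answer: 95 F1 CC D6 33 3C C2 4A E5 2D

Derivation:
After char 0 ('l'=37): chars_in_quartet=1 acc=0x25 bytes_emitted=0
After char 1 ('f'=31): chars_in_quartet=2 acc=0x95F bytes_emitted=0
After char 2 ('H'=7): chars_in_quartet=3 acc=0x257C7 bytes_emitted=0
After char 3 ('M'=12): chars_in_quartet=4 acc=0x95F1CC -> emit 95 F1 CC, reset; bytes_emitted=3
After char 4 ('1'=53): chars_in_quartet=1 acc=0x35 bytes_emitted=3
After char 5 ('j'=35): chars_in_quartet=2 acc=0xD63 bytes_emitted=3
After char 6 ('M'=12): chars_in_quartet=3 acc=0x358CC bytes_emitted=3
After char 7 ('8'=60): chars_in_quartet=4 acc=0xD6333C -> emit D6 33 3C, reset; bytes_emitted=6
After char 8 ('w'=48): chars_in_quartet=1 acc=0x30 bytes_emitted=6
After char 9 ('k'=36): chars_in_quartet=2 acc=0xC24 bytes_emitted=6
After char 10 ('r'=43): chars_in_quartet=3 acc=0x3092B bytes_emitted=6
After char 11 ('l'=37): chars_in_quartet=4 acc=0xC24AE5 -> emit C2 4A E5, reset; bytes_emitted=9
After char 12 ('L'=11): chars_in_quartet=1 acc=0xB bytes_emitted=9
After char 13 ('Q'=16): chars_in_quartet=2 acc=0x2D0 bytes_emitted=9
Padding '==': partial quartet acc=0x2D0 -> emit 2D; bytes_emitted=10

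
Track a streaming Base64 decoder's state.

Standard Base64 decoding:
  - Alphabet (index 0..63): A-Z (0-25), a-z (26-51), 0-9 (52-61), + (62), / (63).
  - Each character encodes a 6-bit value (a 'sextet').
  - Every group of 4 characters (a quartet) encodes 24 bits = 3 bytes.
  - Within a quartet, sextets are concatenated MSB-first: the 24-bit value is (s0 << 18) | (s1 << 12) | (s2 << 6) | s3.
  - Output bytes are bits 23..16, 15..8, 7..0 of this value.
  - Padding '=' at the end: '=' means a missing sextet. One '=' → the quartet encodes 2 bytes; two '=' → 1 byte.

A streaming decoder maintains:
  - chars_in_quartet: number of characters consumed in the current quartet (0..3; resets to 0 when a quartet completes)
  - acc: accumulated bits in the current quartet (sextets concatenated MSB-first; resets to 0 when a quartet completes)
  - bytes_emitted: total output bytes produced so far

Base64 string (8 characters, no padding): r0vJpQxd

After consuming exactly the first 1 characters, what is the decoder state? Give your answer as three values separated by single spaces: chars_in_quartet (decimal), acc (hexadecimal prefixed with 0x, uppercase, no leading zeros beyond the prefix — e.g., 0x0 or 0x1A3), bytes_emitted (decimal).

Answer: 1 0x2B 0

Derivation:
After char 0 ('r'=43): chars_in_quartet=1 acc=0x2B bytes_emitted=0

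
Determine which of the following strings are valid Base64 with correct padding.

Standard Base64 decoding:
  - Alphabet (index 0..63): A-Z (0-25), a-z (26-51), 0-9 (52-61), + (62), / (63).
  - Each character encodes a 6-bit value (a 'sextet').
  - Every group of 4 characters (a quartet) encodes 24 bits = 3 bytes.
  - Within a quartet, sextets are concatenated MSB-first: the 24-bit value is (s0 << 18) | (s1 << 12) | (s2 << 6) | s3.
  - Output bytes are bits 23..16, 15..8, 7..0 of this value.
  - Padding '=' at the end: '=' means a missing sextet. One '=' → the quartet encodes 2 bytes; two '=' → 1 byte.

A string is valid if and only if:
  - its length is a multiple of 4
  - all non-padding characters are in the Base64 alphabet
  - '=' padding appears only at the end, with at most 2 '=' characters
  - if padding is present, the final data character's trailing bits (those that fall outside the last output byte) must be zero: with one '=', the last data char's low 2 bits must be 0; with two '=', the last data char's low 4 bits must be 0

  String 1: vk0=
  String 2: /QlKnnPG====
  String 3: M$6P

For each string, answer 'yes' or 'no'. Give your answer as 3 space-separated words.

Answer: yes no no

Derivation:
String 1: 'vk0=' → valid
String 2: '/QlKnnPG====' → invalid (4 pad chars (max 2))
String 3: 'M$6P' → invalid (bad char(s): ['$'])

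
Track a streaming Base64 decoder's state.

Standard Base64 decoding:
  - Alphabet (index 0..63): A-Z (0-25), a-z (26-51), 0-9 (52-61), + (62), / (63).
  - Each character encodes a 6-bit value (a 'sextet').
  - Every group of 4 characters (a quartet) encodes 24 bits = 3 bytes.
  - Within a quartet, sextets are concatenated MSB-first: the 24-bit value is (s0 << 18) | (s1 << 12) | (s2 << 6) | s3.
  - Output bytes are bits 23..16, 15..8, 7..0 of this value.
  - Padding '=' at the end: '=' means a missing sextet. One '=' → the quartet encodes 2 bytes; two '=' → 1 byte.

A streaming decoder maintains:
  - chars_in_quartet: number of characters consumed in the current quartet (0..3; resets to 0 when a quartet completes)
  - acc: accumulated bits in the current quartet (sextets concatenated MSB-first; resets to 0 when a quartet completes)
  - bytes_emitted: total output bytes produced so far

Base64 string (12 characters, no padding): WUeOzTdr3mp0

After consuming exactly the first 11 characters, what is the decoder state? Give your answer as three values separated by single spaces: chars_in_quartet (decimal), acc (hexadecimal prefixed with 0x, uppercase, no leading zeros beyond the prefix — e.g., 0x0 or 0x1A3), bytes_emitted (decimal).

Answer: 3 0x379A9 6

Derivation:
After char 0 ('W'=22): chars_in_quartet=1 acc=0x16 bytes_emitted=0
After char 1 ('U'=20): chars_in_quartet=2 acc=0x594 bytes_emitted=0
After char 2 ('e'=30): chars_in_quartet=3 acc=0x1651E bytes_emitted=0
After char 3 ('O'=14): chars_in_quartet=4 acc=0x59478E -> emit 59 47 8E, reset; bytes_emitted=3
After char 4 ('z'=51): chars_in_quartet=1 acc=0x33 bytes_emitted=3
After char 5 ('T'=19): chars_in_quartet=2 acc=0xCD3 bytes_emitted=3
After char 6 ('d'=29): chars_in_quartet=3 acc=0x334DD bytes_emitted=3
After char 7 ('r'=43): chars_in_quartet=4 acc=0xCD376B -> emit CD 37 6B, reset; bytes_emitted=6
After char 8 ('3'=55): chars_in_quartet=1 acc=0x37 bytes_emitted=6
After char 9 ('m'=38): chars_in_quartet=2 acc=0xDE6 bytes_emitted=6
After char 10 ('p'=41): chars_in_quartet=3 acc=0x379A9 bytes_emitted=6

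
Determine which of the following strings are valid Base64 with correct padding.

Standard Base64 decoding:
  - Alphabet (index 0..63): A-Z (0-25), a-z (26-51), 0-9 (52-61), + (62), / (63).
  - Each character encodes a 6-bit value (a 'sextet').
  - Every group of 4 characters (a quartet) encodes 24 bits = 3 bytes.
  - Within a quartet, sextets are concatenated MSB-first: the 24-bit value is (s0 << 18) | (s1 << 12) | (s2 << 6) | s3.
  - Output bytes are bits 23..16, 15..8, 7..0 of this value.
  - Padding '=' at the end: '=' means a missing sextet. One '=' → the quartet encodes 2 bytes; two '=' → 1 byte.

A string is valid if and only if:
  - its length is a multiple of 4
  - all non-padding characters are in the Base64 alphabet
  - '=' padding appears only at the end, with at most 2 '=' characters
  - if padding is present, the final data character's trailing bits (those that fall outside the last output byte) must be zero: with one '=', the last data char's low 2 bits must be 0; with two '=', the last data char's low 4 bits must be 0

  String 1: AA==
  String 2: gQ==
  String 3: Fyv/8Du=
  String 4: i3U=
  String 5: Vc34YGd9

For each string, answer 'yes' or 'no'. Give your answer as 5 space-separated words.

String 1: 'AA==' → valid
String 2: 'gQ==' → valid
String 3: 'Fyv/8Du=' → invalid (bad trailing bits)
String 4: 'i3U=' → valid
String 5: 'Vc34YGd9' → valid

Answer: yes yes no yes yes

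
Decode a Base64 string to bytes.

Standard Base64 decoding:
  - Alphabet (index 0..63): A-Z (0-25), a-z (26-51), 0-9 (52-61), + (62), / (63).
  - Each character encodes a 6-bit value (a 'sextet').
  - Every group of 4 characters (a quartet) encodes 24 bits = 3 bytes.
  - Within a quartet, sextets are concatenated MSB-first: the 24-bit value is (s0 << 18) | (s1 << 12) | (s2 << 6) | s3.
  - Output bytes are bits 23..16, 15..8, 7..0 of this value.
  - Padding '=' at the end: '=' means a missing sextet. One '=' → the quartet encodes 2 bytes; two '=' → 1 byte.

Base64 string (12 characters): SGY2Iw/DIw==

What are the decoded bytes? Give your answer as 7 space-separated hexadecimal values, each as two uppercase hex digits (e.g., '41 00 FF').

Answer: 48 66 36 23 0F C3 23

Derivation:
After char 0 ('S'=18): chars_in_quartet=1 acc=0x12 bytes_emitted=0
After char 1 ('G'=6): chars_in_quartet=2 acc=0x486 bytes_emitted=0
After char 2 ('Y'=24): chars_in_quartet=3 acc=0x12198 bytes_emitted=0
After char 3 ('2'=54): chars_in_quartet=4 acc=0x486636 -> emit 48 66 36, reset; bytes_emitted=3
After char 4 ('I'=8): chars_in_quartet=1 acc=0x8 bytes_emitted=3
After char 5 ('w'=48): chars_in_quartet=2 acc=0x230 bytes_emitted=3
After char 6 ('/'=63): chars_in_quartet=3 acc=0x8C3F bytes_emitted=3
After char 7 ('D'=3): chars_in_quartet=4 acc=0x230FC3 -> emit 23 0F C3, reset; bytes_emitted=6
After char 8 ('I'=8): chars_in_quartet=1 acc=0x8 bytes_emitted=6
After char 9 ('w'=48): chars_in_quartet=2 acc=0x230 bytes_emitted=6
Padding '==': partial quartet acc=0x230 -> emit 23; bytes_emitted=7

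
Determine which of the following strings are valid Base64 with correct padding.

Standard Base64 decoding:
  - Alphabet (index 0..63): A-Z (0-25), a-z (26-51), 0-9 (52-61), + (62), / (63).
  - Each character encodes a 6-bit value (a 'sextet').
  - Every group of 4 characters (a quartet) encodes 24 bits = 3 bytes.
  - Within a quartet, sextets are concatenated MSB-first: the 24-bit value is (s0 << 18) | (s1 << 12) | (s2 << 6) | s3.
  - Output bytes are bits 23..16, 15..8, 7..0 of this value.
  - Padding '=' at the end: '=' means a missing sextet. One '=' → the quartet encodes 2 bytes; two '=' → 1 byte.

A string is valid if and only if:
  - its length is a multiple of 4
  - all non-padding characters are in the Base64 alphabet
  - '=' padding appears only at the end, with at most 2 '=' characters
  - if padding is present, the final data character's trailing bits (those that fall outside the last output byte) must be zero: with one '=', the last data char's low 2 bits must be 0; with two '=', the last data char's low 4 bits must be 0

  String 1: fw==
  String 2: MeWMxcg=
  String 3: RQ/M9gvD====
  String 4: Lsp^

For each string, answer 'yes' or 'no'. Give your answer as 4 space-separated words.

Answer: yes yes no no

Derivation:
String 1: 'fw==' → valid
String 2: 'MeWMxcg=' → valid
String 3: 'RQ/M9gvD====' → invalid (4 pad chars (max 2))
String 4: 'Lsp^' → invalid (bad char(s): ['^'])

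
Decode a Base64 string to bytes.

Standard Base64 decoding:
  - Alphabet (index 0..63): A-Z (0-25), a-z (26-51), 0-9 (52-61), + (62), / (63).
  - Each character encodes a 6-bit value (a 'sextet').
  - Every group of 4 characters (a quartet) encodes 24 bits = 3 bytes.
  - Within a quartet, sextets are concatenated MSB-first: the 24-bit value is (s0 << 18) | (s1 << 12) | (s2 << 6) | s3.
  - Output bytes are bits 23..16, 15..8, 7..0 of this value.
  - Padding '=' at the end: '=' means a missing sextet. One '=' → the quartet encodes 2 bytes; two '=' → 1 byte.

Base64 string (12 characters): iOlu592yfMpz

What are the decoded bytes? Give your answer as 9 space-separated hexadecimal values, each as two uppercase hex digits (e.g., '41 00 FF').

Answer: 88 E9 6E E7 DD B2 7C CA 73

Derivation:
After char 0 ('i'=34): chars_in_quartet=1 acc=0x22 bytes_emitted=0
After char 1 ('O'=14): chars_in_quartet=2 acc=0x88E bytes_emitted=0
After char 2 ('l'=37): chars_in_quartet=3 acc=0x223A5 bytes_emitted=0
After char 3 ('u'=46): chars_in_quartet=4 acc=0x88E96E -> emit 88 E9 6E, reset; bytes_emitted=3
After char 4 ('5'=57): chars_in_quartet=1 acc=0x39 bytes_emitted=3
After char 5 ('9'=61): chars_in_quartet=2 acc=0xE7D bytes_emitted=3
After char 6 ('2'=54): chars_in_quartet=3 acc=0x39F76 bytes_emitted=3
After char 7 ('y'=50): chars_in_quartet=4 acc=0xE7DDB2 -> emit E7 DD B2, reset; bytes_emitted=6
After char 8 ('f'=31): chars_in_quartet=1 acc=0x1F bytes_emitted=6
After char 9 ('M'=12): chars_in_quartet=2 acc=0x7CC bytes_emitted=6
After char 10 ('p'=41): chars_in_quartet=3 acc=0x1F329 bytes_emitted=6
After char 11 ('z'=51): chars_in_quartet=4 acc=0x7CCA73 -> emit 7C CA 73, reset; bytes_emitted=9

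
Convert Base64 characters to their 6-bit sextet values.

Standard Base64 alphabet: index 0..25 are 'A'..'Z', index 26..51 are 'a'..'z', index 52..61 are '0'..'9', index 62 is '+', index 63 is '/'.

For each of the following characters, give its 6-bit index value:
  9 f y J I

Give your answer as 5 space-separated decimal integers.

'9': 0..9 range, 52 + ord('9') − ord('0') = 61
'f': a..z range, 26 + ord('f') − ord('a') = 31
'y': a..z range, 26 + ord('y') − ord('a') = 50
'J': A..Z range, ord('J') − ord('A') = 9
'I': A..Z range, ord('I') − ord('A') = 8

Answer: 61 31 50 9 8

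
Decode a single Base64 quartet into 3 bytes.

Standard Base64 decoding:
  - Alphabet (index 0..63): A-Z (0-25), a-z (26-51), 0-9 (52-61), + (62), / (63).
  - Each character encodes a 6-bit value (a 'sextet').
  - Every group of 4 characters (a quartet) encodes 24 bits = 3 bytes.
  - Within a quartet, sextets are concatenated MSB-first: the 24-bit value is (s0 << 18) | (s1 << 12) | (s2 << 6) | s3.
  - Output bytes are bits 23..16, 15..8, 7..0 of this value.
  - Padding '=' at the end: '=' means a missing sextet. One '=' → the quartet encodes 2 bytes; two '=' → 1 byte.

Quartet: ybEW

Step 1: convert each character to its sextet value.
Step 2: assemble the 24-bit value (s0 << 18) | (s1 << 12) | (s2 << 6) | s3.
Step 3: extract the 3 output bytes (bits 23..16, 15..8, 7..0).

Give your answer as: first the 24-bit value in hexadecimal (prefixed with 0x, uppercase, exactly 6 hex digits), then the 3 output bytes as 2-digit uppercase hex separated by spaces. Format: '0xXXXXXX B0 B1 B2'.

Answer: 0xC9B116 C9 B1 16

Derivation:
Sextets: y=50, b=27, E=4, W=22
24-bit: (50<<18) | (27<<12) | (4<<6) | 22
      = 0xC80000 | 0x01B000 | 0x000100 | 0x000016
      = 0xC9B116
Bytes: (v>>16)&0xFF=C9, (v>>8)&0xFF=B1, v&0xFF=16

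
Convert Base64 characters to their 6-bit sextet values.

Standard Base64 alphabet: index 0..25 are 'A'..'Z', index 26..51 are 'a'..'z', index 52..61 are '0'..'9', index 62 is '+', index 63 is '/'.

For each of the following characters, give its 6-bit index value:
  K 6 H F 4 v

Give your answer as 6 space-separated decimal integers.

'K': A..Z range, ord('K') − ord('A') = 10
'6': 0..9 range, 52 + ord('6') − ord('0') = 58
'H': A..Z range, ord('H') − ord('A') = 7
'F': A..Z range, ord('F') − ord('A') = 5
'4': 0..9 range, 52 + ord('4') − ord('0') = 56
'v': a..z range, 26 + ord('v') − ord('a') = 47

Answer: 10 58 7 5 56 47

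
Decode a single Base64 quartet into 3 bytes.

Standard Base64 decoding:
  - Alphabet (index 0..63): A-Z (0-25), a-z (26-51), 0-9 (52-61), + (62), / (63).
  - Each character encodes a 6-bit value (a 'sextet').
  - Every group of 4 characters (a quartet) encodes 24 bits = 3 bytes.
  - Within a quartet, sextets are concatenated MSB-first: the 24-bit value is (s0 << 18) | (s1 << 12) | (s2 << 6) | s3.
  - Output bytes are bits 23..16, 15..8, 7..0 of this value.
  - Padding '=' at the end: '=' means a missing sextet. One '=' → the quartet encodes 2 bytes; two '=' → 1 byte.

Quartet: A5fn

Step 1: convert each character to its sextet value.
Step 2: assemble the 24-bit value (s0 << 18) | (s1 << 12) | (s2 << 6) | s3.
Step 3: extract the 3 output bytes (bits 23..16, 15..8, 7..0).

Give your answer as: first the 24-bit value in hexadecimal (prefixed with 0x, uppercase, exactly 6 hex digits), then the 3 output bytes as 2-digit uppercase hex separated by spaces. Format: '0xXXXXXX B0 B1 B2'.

Answer: 0x0397E7 03 97 E7

Derivation:
Sextets: A=0, 5=57, f=31, n=39
24-bit: (0<<18) | (57<<12) | (31<<6) | 39
      = 0x000000 | 0x039000 | 0x0007C0 | 0x000027
      = 0x0397E7
Bytes: (v>>16)&0xFF=03, (v>>8)&0xFF=97, v&0xFF=E7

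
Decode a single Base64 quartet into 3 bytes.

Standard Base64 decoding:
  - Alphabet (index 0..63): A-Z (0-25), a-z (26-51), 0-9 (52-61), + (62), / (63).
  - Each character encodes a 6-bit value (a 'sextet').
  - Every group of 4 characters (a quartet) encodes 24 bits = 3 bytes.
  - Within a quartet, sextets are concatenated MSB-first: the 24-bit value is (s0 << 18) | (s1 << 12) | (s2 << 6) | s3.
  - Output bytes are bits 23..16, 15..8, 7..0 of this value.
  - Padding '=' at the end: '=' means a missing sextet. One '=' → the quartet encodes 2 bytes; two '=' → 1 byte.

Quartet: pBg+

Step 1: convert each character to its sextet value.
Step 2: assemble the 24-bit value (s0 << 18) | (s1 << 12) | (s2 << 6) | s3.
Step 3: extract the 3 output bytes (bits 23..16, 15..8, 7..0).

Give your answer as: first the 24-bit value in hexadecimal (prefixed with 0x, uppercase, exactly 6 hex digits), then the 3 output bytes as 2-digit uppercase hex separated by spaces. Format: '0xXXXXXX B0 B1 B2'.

Sextets: p=41, B=1, g=32, +=62
24-bit: (41<<18) | (1<<12) | (32<<6) | 62
      = 0xA40000 | 0x001000 | 0x000800 | 0x00003E
      = 0xA4183E
Bytes: (v>>16)&0xFF=A4, (v>>8)&0xFF=18, v&0xFF=3E

Answer: 0xA4183E A4 18 3E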